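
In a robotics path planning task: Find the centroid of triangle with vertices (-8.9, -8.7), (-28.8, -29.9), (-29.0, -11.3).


Centroid = ((x_A+x_B+x_C)/3, (y_A+y_B+y_C)/3)
= (((-8.9)+(-28.8)+(-29))/3, ((-8.7)+(-29.9)+(-11.3))/3)
= (-22.2333, -16.6333)

(-22.2333, -16.6333)


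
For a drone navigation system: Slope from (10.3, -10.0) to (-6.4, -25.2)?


slope = (y2-y1)/(x2-x1) = ((-25.2)-(-10))/((-6.4)-10.3) = (-15.2)/(-16.7) = 0.9102

0.9102


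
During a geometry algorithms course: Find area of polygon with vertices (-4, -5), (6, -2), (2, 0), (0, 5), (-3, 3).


Shoelace sum: ((-4)*(-2) - 6*(-5)) + (6*0 - 2*(-2)) + (2*5 - 0*0) + (0*3 - (-3)*5) + ((-3)*(-5) - (-4)*3)
= 94
Area = |94|/2 = 47

47


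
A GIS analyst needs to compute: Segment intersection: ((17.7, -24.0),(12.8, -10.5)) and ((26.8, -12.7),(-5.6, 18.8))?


Cross products: d1=652.77, d2=369.72, d3=-178.22, d4=104.83
d1*d2 < 0 and d3*d4 < 0? no

No, they don't intersect


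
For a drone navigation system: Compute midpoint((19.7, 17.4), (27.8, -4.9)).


M = ((19.7+27.8)/2, (17.4+(-4.9))/2)
= (23.75, 6.25)

(23.75, 6.25)


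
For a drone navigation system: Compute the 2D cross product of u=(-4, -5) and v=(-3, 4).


u x v = u_x*v_y - u_y*v_x = (-4)*4 - (-5)*(-3)
= (-16) - 15 = -31

-31


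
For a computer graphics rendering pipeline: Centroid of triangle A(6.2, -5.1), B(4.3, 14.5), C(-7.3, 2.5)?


Centroid = ((x_A+x_B+x_C)/3, (y_A+y_B+y_C)/3)
= ((6.2+4.3+(-7.3))/3, ((-5.1)+14.5+2.5)/3)
= (1.0667, 3.9667)

(1.0667, 3.9667)


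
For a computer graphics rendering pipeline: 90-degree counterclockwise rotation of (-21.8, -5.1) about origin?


90° CCW: (x,y) -> (-y, x)
(-21.8,-5.1) -> (5.1, -21.8)

(5.1, -21.8)


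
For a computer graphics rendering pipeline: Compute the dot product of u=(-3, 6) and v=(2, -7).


u . v = u_x*v_x + u_y*v_y = (-3)*2 + 6*(-7)
= (-6) + (-42) = -48

-48


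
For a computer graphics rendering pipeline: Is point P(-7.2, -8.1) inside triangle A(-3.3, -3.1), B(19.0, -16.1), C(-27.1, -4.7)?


Cross products: AB x AP = -162.2, BC x BP = -70.12, CA x CP = -112.76
All same sign? yes

Yes, inside


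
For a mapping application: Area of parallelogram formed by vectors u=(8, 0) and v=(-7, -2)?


|u x v| = |8*(-2) - 0*(-7)|
= |(-16) - 0| = 16

16


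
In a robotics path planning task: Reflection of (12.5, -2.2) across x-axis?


Reflection over x-axis: (x,y) -> (x,-y)
(12.5, -2.2) -> (12.5, 2.2)

(12.5, 2.2)


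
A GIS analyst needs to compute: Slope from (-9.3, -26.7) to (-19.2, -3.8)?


slope = (y2-y1)/(x2-x1) = ((-3.8)-(-26.7))/((-19.2)-(-9.3)) = 22.9/(-9.9) = -2.3131

-2.3131


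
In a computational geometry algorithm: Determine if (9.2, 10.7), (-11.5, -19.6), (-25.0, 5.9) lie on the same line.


Cross product: ((-11.5)-9.2)*(5.9-10.7) - ((-19.6)-10.7)*((-25)-9.2)
= -936.9

No, not collinear


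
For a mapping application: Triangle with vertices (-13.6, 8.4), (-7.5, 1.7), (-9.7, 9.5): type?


Side lengths squared: AB^2=82.1, BC^2=65.68, CA^2=16.42
Sorted: [16.42, 65.68, 82.1]
By sides: Scalene, By angles: Right

Scalene, Right


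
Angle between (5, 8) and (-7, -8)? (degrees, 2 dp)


u.v = -99, |u| = sqrt(89) = 9.434, |v| = sqrt(113) = 10.6301
cos(theta) = u.v/(|u||v|) = -99/sqrt(10057) = -0.987191
theta = acos(-0.987191) = 170.82 degrees

170.82 degrees


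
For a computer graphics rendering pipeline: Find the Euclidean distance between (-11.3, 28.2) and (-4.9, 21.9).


dx=6.4, dy=-6.3
d^2 = 6.4^2 + (-6.3)^2 = 80.65
d = sqrt(80.65) = 8.9805

8.9805


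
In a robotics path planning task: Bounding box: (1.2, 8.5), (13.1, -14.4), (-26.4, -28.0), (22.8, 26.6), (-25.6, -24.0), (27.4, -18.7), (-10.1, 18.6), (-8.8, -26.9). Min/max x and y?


x range: [-26.4, 27.4]
y range: [-28, 26.6]
Bounding box: (-26.4,-28) to (27.4,26.6)

(-26.4,-28) to (27.4,26.6)


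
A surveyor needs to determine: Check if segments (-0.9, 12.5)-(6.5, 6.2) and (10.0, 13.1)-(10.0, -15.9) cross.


Cross products: d1=-316.1, d2=-101.5, d3=73.11, d4=-141.49
d1*d2 < 0 and d3*d4 < 0? no

No, they don't intersect


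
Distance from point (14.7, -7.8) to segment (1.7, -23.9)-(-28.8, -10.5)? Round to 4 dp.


Project P onto AB: t = 0 (clamped to [0,1])
Closest point on segment: (1.7, -23.9)
Distance: 20.6932

20.6932


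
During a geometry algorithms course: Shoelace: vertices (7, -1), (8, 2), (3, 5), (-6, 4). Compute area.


Shoelace sum: (7*2 - 8*(-1)) + (8*5 - 3*2) + (3*4 - (-6)*5) + ((-6)*(-1) - 7*4)
= 76
Area = |76|/2 = 38

38


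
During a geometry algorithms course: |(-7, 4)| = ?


|u| = sqrt((-7)^2 + 4^2) = sqrt(65) = 8.0623

8.0623


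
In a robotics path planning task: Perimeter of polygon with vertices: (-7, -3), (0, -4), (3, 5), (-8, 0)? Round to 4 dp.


Sides: (-7, -3)->(0, -4): sqrt(50) = 7.071068, (0, -4)->(3, 5): sqrt(90) = 9.486833, (3, 5)->(-8, 0): sqrt(146) = 12.083046, (-8, 0)->(-7, -3): sqrt(10) = 3.162278
Sum = 31.803225
Perimeter = 31.8032

31.8032


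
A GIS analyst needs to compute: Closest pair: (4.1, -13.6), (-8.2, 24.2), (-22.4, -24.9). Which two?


d(P0,P1) = 39.7508, d(P0,P2) = 28.8087, d(P1,P2) = 51.1121
Closest: P0 and P2

Closest pair: (4.1, -13.6) and (-22.4, -24.9), distance = 28.8087


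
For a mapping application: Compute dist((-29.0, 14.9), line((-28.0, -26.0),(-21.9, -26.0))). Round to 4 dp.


|cross product| = 249.49
|line direction| = sqrt(37.21) = 6.1
Distance = 249.49/sqrt(37.21) = 40.9

40.9


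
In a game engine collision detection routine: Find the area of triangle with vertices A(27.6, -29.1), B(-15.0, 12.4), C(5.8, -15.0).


Area = |x_A(y_B-y_C) + x_B(y_C-y_A) + x_C(y_A-y_B)|/2
= |756.24 + (-211.5) + (-240.7)|/2
= 304.04/2 = 152.02

152.02


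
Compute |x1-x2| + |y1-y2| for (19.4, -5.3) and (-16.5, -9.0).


|19.4-(-16.5)| + |(-5.3)-(-9)| = 35.9 + 3.7 = 39.6

39.6


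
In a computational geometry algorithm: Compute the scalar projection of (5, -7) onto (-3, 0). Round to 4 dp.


u.v = -15, |v| = sqrt(9) = 3
Scalar projection = u.v / |v| = -15 / sqrt(9) = -5

-5


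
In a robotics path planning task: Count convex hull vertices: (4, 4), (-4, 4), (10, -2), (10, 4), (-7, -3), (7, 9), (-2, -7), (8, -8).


Convex hull vertices (CCW): (-7, -3), (-2, -7), (8, -8), (10, -2), (10, 4), (7, 9), (-4, 4)
Count = 7

7


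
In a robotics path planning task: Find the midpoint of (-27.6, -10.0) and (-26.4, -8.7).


M = (((-27.6)+(-26.4))/2, ((-10)+(-8.7))/2)
= (-27, -9.35)

(-27, -9.35)


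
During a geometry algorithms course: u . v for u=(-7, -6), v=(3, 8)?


u . v = u_x*v_x + u_y*v_y = (-7)*3 + (-6)*8
= (-21) + (-48) = -69

-69


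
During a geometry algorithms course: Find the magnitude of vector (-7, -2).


|u| = sqrt((-7)^2 + (-2)^2) = sqrt(53) = 7.2801

7.2801


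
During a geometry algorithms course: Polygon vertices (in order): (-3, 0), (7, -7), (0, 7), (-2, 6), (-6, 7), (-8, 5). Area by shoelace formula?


Shoelace sum: ((-3)*(-7) - 7*0) + (7*7 - 0*(-7)) + (0*6 - (-2)*7) + ((-2)*7 - (-6)*6) + ((-6)*5 - (-8)*7) + ((-8)*0 - (-3)*5)
= 147
Area = |147|/2 = 73.5

73.5


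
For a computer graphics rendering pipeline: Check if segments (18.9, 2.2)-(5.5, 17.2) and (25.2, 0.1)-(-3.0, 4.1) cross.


Cross products: d1=-34.02, d2=-403.42, d3=-66.36, d4=303.04
d1*d2 < 0 and d3*d4 < 0? no

No, they don't intersect


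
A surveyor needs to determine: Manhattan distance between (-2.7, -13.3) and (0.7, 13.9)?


|(-2.7)-0.7| + |(-13.3)-13.9| = 3.4 + 27.2 = 30.6

30.6


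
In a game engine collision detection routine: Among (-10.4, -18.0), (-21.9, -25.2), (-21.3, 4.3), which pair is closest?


d(P0,P1) = 13.568, d(P0,P2) = 24.8214, d(P1,P2) = 29.5061
Closest: P0 and P1

Closest pair: (-10.4, -18.0) and (-21.9, -25.2), distance = 13.568


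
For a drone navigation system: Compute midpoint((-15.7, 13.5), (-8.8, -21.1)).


M = (((-15.7)+(-8.8))/2, (13.5+(-21.1))/2)
= (-12.25, -3.8)

(-12.25, -3.8)


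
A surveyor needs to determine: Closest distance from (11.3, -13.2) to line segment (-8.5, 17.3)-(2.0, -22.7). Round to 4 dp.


Project P onto AB: t = 0.8349 (clamped to [0,1])
Closest point on segment: (0.2665, -16.0963)
Distance: 11.4073

11.4073


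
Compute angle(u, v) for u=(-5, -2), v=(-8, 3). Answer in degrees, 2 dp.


u.v = 34, |u| = sqrt(29) = 5.3852, |v| = sqrt(73) = 8.544
cos(theta) = u.v/(|u||v|) = 34/sqrt(2117) = 0.738956
theta = acos(0.738956) = 42.36 degrees

42.36 degrees


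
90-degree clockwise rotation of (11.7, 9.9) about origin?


90° CW: (x,y) -> (y, -x)
(11.7,9.9) -> (9.9, -11.7)

(9.9, -11.7)


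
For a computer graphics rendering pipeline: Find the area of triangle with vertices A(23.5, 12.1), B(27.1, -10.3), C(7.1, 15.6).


Area = |x_A(y_B-y_C) + x_B(y_C-y_A) + x_C(y_A-y_B)|/2
= |(-608.65) + 94.85 + 159.04|/2
= 354.76/2 = 177.38

177.38


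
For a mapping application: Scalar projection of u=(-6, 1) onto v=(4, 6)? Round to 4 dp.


u.v = -18, |v| = sqrt(52) = 7.2111
Scalar projection = u.v / |v| = -18 / sqrt(52) = -2.4962

-2.4962


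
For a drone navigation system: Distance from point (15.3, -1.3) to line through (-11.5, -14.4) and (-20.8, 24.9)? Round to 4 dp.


|cross product| = 1175.07
|line direction| = sqrt(1630.98) = 40.3854
Distance = 1175.07/sqrt(1630.98) = 29.0964

29.0964


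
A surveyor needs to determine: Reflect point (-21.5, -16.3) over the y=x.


Reflection over y=x: (x,y) -> (y,x)
(-21.5, -16.3) -> (-16.3, -21.5)

(-16.3, -21.5)


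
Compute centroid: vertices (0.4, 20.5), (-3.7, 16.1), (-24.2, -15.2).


Centroid = ((x_A+x_B+x_C)/3, (y_A+y_B+y_C)/3)
= ((0.4+(-3.7)+(-24.2))/3, (20.5+16.1+(-15.2))/3)
= (-9.1667, 7.1333)

(-9.1667, 7.1333)


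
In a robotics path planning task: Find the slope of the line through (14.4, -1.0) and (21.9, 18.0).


slope = (y2-y1)/(x2-x1) = (18-(-1))/(21.9-14.4) = 19/7.5 = 2.5333

2.5333


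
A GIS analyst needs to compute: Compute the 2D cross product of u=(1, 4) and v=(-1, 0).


u x v = u_x*v_y - u_y*v_x = 1*0 - 4*(-1)
= 0 - (-4) = 4

4


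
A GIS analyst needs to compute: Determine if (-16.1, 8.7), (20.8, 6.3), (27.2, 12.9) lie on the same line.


Cross product: (20.8-(-16.1))*(12.9-8.7) - (6.3-8.7)*(27.2-(-16.1))
= 258.9

No, not collinear


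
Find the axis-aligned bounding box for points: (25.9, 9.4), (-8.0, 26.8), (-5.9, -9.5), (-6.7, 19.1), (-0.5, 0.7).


x range: [-8, 25.9]
y range: [-9.5, 26.8]
Bounding box: (-8,-9.5) to (25.9,26.8)

(-8,-9.5) to (25.9,26.8)


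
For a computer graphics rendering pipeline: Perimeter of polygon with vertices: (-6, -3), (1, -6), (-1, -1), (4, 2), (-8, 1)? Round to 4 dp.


Sides: (-6, -3)->(1, -6): sqrt(58) = 7.615773, (1, -6)->(-1, -1): sqrt(29) = 5.385165, (-1, -1)->(4, 2): sqrt(34) = 5.830952, (4, 2)->(-8, 1): sqrt(145) = 12.041595, (-8, 1)->(-6, -3): sqrt(20) = 4.472136
Sum = 35.345621
Perimeter = 35.3456

35.3456


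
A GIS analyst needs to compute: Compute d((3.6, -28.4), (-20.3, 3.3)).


dx=-23.9, dy=31.7
d^2 = (-23.9)^2 + 31.7^2 = 1576.1
d = sqrt(1576.1) = 39.7001

39.7001


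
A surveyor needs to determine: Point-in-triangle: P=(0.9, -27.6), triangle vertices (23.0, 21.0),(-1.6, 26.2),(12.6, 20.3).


Cross products: AB x AP = 1310.48, BC x BP = -749.21, CA x CP = -489.97
All same sign? no

No, outside


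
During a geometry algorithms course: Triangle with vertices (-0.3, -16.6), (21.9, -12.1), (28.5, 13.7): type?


Side lengths squared: AB^2=513.09, BC^2=709.2, CA^2=1747.53
Sorted: [513.09, 709.2, 1747.53]
By sides: Scalene, By angles: Obtuse

Scalene, Obtuse


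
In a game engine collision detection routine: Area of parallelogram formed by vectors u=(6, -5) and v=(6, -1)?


|u x v| = |6*(-1) - (-5)*6|
= |(-6) - (-30)| = 24

24


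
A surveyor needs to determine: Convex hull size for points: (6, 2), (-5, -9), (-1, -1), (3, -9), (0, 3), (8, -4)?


Convex hull vertices (CCW): (-5, -9), (3, -9), (8, -4), (6, 2), (0, 3)
Count = 5

5


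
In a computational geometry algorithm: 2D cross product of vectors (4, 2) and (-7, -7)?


u x v = u_x*v_y - u_y*v_x = 4*(-7) - 2*(-7)
= (-28) - (-14) = -14

-14


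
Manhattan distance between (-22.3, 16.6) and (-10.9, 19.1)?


|(-22.3)-(-10.9)| + |16.6-19.1| = 11.4 + 2.5 = 13.9

13.9


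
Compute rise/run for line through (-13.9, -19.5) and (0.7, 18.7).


slope = (y2-y1)/(x2-x1) = (18.7-(-19.5))/(0.7-(-13.9)) = 38.2/14.6 = 2.6164

2.6164


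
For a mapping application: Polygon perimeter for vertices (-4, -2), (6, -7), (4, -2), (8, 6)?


Sides: (-4, -2)->(6, -7): sqrt(125) = 11.18034, (6, -7)->(4, -2): sqrt(29) = 5.385165, (4, -2)->(8, 6): sqrt(80) = 8.944272, (8, 6)->(-4, -2): sqrt(208) = 14.422205
Sum = 39.931982
Perimeter = 39.932

39.932


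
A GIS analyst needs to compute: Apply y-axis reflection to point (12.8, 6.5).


Reflection over y-axis: (x,y) -> (-x,y)
(12.8, 6.5) -> (-12.8, 6.5)

(-12.8, 6.5)


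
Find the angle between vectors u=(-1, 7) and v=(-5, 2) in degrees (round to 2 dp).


u.v = 19, |u| = sqrt(50) = 7.0711, |v| = sqrt(29) = 5.3852
cos(theta) = u.v/(|u||v|) = 19/sqrt(1450) = 0.498964
theta = acos(0.498964) = 60.07 degrees

60.07 degrees


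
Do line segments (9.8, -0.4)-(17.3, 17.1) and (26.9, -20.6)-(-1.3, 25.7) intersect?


Cross products: d1=222.09, d2=-618.66, d3=-450.75, d4=390
d1*d2 < 0 and d3*d4 < 0? yes

Yes, they intersect


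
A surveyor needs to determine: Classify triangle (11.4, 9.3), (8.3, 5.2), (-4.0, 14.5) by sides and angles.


Side lengths squared: AB^2=26.42, BC^2=237.78, CA^2=264.2
Sorted: [26.42, 237.78, 264.2]
By sides: Scalene, By angles: Right

Scalene, Right


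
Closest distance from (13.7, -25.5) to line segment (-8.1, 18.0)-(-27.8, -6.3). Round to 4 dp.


Project P onto AB: t = 0.6413 (clamped to [0,1])
Closest point on segment: (-20.7341, 2.4157)
Distance: 44.3283

44.3283


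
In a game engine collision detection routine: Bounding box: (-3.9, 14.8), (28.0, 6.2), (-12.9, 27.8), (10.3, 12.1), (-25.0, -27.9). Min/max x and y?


x range: [-25, 28]
y range: [-27.9, 27.8]
Bounding box: (-25,-27.9) to (28,27.8)

(-25,-27.9) to (28,27.8)


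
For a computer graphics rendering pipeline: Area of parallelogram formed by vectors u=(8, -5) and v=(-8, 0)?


|u x v| = |8*0 - (-5)*(-8)|
= |0 - 40| = 40

40


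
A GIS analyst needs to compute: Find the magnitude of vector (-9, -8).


|u| = sqrt((-9)^2 + (-8)^2) = sqrt(145) = 12.0416

12.0416


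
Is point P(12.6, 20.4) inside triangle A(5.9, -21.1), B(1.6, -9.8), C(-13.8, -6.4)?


Cross products: AB x AP = -254.16, BC x BP = -502.48, CA x CP = 916.04
All same sign? no

No, outside


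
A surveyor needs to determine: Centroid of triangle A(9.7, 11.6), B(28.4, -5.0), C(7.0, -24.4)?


Centroid = ((x_A+x_B+x_C)/3, (y_A+y_B+y_C)/3)
= ((9.7+28.4+7)/3, (11.6+(-5)+(-24.4))/3)
= (15.0333, -5.9333)

(15.0333, -5.9333)


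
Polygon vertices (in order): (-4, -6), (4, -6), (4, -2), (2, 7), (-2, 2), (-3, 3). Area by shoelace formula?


Shoelace sum: ((-4)*(-6) - 4*(-6)) + (4*(-2) - 4*(-6)) + (4*7 - 2*(-2)) + (2*2 - (-2)*7) + ((-2)*3 - (-3)*2) + ((-3)*(-6) - (-4)*3)
= 144
Area = |144|/2 = 72

72


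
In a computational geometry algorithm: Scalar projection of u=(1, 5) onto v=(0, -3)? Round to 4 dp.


u.v = -15, |v| = sqrt(9) = 3
Scalar projection = u.v / |v| = -15 / sqrt(9) = -5

-5


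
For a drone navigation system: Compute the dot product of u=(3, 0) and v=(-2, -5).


u . v = u_x*v_x + u_y*v_y = 3*(-2) + 0*(-5)
= (-6) + 0 = -6

-6


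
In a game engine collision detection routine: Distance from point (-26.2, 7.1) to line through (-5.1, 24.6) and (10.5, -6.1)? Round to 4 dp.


|cross product| = 920.77
|line direction| = sqrt(1185.85) = 34.4362
Distance = 920.77/sqrt(1185.85) = 26.7385

26.7385


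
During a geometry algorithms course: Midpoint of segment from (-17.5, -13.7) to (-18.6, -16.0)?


M = (((-17.5)+(-18.6))/2, ((-13.7)+(-16))/2)
= (-18.05, -14.85)

(-18.05, -14.85)


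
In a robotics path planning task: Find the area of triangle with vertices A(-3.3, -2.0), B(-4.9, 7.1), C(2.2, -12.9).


Area = |x_A(y_B-y_C) + x_B(y_C-y_A) + x_C(y_A-y_B)|/2
= |(-66) + 53.41 + (-20.02)|/2
= 32.61/2 = 16.305

16.305


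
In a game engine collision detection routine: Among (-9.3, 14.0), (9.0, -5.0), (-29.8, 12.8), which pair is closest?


d(P0,P1) = 26.3797, d(P0,P2) = 20.5351, d(P1,P2) = 42.6882
Closest: P0 and P2

Closest pair: (-9.3, 14.0) and (-29.8, 12.8), distance = 20.5351


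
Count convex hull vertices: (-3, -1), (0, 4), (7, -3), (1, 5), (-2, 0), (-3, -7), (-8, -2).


Convex hull vertices (CCW): (-8, -2), (-3, -7), (7, -3), (1, 5)
Count = 4

4


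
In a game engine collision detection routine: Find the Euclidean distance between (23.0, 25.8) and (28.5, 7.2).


dx=5.5, dy=-18.6
d^2 = 5.5^2 + (-18.6)^2 = 376.21
d = sqrt(376.21) = 19.3961

19.3961


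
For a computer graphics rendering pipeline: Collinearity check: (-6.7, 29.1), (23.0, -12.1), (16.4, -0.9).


Cross product: (23-(-6.7))*((-0.9)-29.1) - ((-12.1)-29.1)*(16.4-(-6.7))
= 60.72

No, not collinear


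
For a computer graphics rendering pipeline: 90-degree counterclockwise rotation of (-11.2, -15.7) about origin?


90° CCW: (x,y) -> (-y, x)
(-11.2,-15.7) -> (15.7, -11.2)

(15.7, -11.2)


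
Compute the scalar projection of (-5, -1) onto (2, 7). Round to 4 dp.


u.v = -17, |v| = sqrt(53) = 7.2801
Scalar projection = u.v / |v| = -17 / sqrt(53) = -2.3351

-2.3351


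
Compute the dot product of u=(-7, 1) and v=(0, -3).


u . v = u_x*v_x + u_y*v_y = (-7)*0 + 1*(-3)
= 0 + (-3) = -3

-3


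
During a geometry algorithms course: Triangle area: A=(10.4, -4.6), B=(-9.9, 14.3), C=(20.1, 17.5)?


Area = |x_A(y_B-y_C) + x_B(y_C-y_A) + x_C(y_A-y_B)|/2
= |(-33.28) + (-218.79) + (-379.89)|/2
= 631.96/2 = 315.98

315.98


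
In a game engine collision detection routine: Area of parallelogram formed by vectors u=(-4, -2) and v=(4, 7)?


|u x v| = |(-4)*7 - (-2)*4|
= |(-28) - (-8)| = 20

20


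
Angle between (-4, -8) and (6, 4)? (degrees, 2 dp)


u.v = -56, |u| = sqrt(80) = 8.9443, |v| = sqrt(52) = 7.2111
cos(theta) = u.v/(|u||v|) = -56/sqrt(4160) = -0.868243
theta = acos(-0.868243) = 150.26 degrees

150.26 degrees


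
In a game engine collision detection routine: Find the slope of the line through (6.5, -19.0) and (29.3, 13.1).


slope = (y2-y1)/(x2-x1) = (13.1-(-19))/(29.3-6.5) = 32.1/22.8 = 1.4079

1.4079


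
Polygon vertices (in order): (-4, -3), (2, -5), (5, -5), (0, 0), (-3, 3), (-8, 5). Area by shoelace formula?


Shoelace sum: ((-4)*(-5) - 2*(-3)) + (2*(-5) - 5*(-5)) + (5*0 - 0*(-5)) + (0*3 - (-3)*0) + ((-3)*5 - (-8)*3) + ((-8)*(-3) - (-4)*5)
= 94
Area = |94|/2 = 47

47


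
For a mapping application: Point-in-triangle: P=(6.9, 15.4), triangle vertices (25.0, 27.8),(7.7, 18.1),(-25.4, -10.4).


Cross products: AB x AP = 38.95, BC x BP = 66.57, CA x CP = 66.46
All same sign? yes

Yes, inside


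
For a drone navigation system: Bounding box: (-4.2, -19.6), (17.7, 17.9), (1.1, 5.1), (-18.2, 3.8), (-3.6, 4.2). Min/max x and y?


x range: [-18.2, 17.7]
y range: [-19.6, 17.9]
Bounding box: (-18.2,-19.6) to (17.7,17.9)

(-18.2,-19.6) to (17.7,17.9)


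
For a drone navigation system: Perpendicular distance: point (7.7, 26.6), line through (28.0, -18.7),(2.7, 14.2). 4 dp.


|cross product| = 478.22
|line direction| = sqrt(1722.5) = 41.503
Distance = 478.22/sqrt(1722.5) = 11.5225

11.5225


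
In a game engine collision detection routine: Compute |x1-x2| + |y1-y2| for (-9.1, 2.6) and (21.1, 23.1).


|(-9.1)-21.1| + |2.6-23.1| = 30.2 + 20.5 = 50.7

50.7


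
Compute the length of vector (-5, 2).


|u| = sqrt((-5)^2 + 2^2) = sqrt(29) = 5.3852

5.3852


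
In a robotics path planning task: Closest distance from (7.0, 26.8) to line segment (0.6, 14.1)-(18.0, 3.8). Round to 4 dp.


Project P onto AB: t = 0 (clamped to [0,1])
Closest point on segment: (0.6, 14.1)
Distance: 14.2215

14.2215


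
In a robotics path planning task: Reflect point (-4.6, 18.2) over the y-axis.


Reflection over y-axis: (x,y) -> (-x,y)
(-4.6, 18.2) -> (4.6, 18.2)

(4.6, 18.2)


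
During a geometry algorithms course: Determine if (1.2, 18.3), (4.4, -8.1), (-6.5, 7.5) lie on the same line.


Cross product: (4.4-1.2)*(7.5-18.3) - ((-8.1)-18.3)*((-6.5)-1.2)
= -237.84

No, not collinear


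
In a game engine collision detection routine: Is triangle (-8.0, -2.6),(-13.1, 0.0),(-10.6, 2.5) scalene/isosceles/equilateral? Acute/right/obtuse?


Side lengths squared: AB^2=32.77, BC^2=12.5, CA^2=32.77
Sorted: [12.5, 32.77, 32.77]
By sides: Isosceles, By angles: Acute

Isosceles, Acute


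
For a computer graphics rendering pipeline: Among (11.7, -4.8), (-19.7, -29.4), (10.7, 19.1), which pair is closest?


d(P0,P1) = 39.8888, d(P0,P2) = 23.9209, d(P1,P2) = 57.2399
Closest: P0 and P2

Closest pair: (11.7, -4.8) and (10.7, 19.1), distance = 23.9209


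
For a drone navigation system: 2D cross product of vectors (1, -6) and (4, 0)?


u x v = u_x*v_y - u_y*v_x = 1*0 - (-6)*4
= 0 - (-24) = 24

24


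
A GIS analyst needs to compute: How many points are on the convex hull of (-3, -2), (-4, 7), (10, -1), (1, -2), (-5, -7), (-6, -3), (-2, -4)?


Convex hull vertices (CCW): (-6, -3), (-5, -7), (10, -1), (-4, 7)
Count = 4

4


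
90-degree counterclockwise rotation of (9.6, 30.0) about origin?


90° CCW: (x,y) -> (-y, x)
(9.6,30) -> (-30, 9.6)

(-30, 9.6)


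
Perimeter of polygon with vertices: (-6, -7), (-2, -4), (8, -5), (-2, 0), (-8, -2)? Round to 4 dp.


Sides: (-6, -7)->(-2, -4): sqrt(25) = 5, (-2, -4)->(8, -5): sqrt(101) = 10.049876, (8, -5)->(-2, 0): sqrt(125) = 11.18034, (-2, 0)->(-8, -2): sqrt(40) = 6.324555, (-8, -2)->(-6, -7): sqrt(29) = 5.385165
Sum = 37.939936
Perimeter = 37.9399

37.9399


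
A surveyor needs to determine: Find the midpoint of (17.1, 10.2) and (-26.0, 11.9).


M = ((17.1+(-26))/2, (10.2+11.9)/2)
= (-4.45, 11.05)

(-4.45, 11.05)


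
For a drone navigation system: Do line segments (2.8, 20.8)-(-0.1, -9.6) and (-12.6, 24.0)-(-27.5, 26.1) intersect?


Cross products: d1=15.34, d2=474.39, d3=-477.44, d4=-936.49
d1*d2 < 0 and d3*d4 < 0? no

No, they don't intersect


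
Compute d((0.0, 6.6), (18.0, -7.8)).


dx=18, dy=-14.4
d^2 = 18^2 + (-14.4)^2 = 531.36
d = sqrt(531.36) = 23.0512

23.0512


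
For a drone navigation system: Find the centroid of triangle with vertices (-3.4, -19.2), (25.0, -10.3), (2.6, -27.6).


Centroid = ((x_A+x_B+x_C)/3, (y_A+y_B+y_C)/3)
= (((-3.4)+25+2.6)/3, ((-19.2)+(-10.3)+(-27.6))/3)
= (8.0667, -19.0333)

(8.0667, -19.0333)


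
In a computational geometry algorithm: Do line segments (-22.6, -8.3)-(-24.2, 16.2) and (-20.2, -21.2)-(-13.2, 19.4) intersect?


Cross products: d1=187.74, d2=424.2, d3=-38.16, d4=-274.62
d1*d2 < 0 and d3*d4 < 0? no

No, they don't intersect


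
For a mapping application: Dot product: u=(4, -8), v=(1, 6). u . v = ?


u . v = u_x*v_x + u_y*v_y = 4*1 + (-8)*6
= 4 + (-48) = -44

-44


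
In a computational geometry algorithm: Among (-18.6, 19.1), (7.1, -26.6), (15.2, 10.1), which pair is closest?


d(P0,P1) = 52.4307, d(P0,P2) = 34.9777, d(P1,P2) = 37.5832
Closest: P0 and P2

Closest pair: (-18.6, 19.1) and (15.2, 10.1), distance = 34.9777


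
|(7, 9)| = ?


|u| = sqrt(7^2 + 9^2) = sqrt(130) = 11.4018

11.4018


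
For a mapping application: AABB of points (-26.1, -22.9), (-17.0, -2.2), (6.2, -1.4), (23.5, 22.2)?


x range: [-26.1, 23.5]
y range: [-22.9, 22.2]
Bounding box: (-26.1,-22.9) to (23.5,22.2)

(-26.1,-22.9) to (23.5,22.2)


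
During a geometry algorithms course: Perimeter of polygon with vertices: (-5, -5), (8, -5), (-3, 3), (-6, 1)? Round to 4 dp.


Sides: (-5, -5)->(8, -5): sqrt(169) = 13, (8, -5)->(-3, 3): sqrt(185) = 13.601471, (-3, 3)->(-6, 1): sqrt(13) = 3.605551, (-6, 1)->(-5, -5): sqrt(37) = 6.082763
Sum = 36.289785
Perimeter = 36.2898

36.2898


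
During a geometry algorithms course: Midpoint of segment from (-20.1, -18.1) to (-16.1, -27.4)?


M = (((-20.1)+(-16.1))/2, ((-18.1)+(-27.4))/2)
= (-18.1, -22.75)

(-18.1, -22.75)


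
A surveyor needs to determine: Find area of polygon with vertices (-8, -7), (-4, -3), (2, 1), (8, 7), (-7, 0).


Shoelace sum: ((-8)*(-3) - (-4)*(-7)) + ((-4)*1 - 2*(-3)) + (2*7 - 8*1) + (8*0 - (-7)*7) + ((-7)*(-7) - (-8)*0)
= 102
Area = |102|/2 = 51

51


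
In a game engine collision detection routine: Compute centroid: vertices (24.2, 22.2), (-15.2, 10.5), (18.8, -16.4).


Centroid = ((x_A+x_B+x_C)/3, (y_A+y_B+y_C)/3)
= ((24.2+(-15.2)+18.8)/3, (22.2+10.5+(-16.4))/3)
= (9.2667, 5.4333)

(9.2667, 5.4333)


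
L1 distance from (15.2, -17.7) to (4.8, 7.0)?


|15.2-4.8| + |(-17.7)-7| = 10.4 + 24.7 = 35.1

35.1


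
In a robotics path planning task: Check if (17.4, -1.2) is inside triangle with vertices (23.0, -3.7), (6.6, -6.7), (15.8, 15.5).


Cross products: AB x AP = -57.8, BC x BP = -189.16, CA x CP = -89.52
All same sign? yes

Yes, inside


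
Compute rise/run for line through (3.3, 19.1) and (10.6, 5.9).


slope = (y2-y1)/(x2-x1) = (5.9-19.1)/(10.6-3.3) = (-13.2)/7.3 = -1.8082

-1.8082


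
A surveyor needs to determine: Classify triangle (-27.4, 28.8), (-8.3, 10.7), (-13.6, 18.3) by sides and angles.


Side lengths squared: AB^2=692.42, BC^2=85.85, CA^2=300.69
Sorted: [85.85, 300.69, 692.42]
By sides: Scalene, By angles: Obtuse

Scalene, Obtuse


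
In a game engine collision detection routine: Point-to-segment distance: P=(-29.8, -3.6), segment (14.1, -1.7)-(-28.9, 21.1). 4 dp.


Project P onto AB: t = 0.7786 (clamped to [0,1])
Closest point on segment: (-19.3798, 16.0521)
Distance: 22.2438

22.2438


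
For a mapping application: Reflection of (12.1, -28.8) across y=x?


Reflection over y=x: (x,y) -> (y,x)
(12.1, -28.8) -> (-28.8, 12.1)

(-28.8, 12.1)


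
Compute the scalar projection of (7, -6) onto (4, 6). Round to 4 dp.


u.v = -8, |v| = sqrt(52) = 7.2111
Scalar projection = u.v / |v| = -8 / sqrt(52) = -1.1094

-1.1094


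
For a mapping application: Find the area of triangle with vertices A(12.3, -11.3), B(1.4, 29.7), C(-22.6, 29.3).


Area = |x_A(y_B-y_C) + x_B(y_C-y_A) + x_C(y_A-y_B)|/2
= |4.92 + 56.84 + 926.6|/2
= 988.36/2 = 494.18

494.18


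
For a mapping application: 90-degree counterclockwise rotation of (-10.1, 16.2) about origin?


90° CCW: (x,y) -> (-y, x)
(-10.1,16.2) -> (-16.2, -10.1)

(-16.2, -10.1)


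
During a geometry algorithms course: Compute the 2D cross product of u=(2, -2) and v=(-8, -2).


u x v = u_x*v_y - u_y*v_x = 2*(-2) - (-2)*(-8)
= (-4) - 16 = -20

-20


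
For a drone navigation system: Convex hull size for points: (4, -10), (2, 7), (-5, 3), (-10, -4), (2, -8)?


Convex hull vertices (CCW): (-10, -4), (4, -10), (2, 7), (-5, 3)
Count = 4

4


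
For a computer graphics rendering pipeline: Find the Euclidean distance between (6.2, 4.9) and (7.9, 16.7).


dx=1.7, dy=11.8
d^2 = 1.7^2 + 11.8^2 = 142.13
d = sqrt(142.13) = 11.9218

11.9218


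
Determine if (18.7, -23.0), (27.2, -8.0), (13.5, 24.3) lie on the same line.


Cross product: (27.2-18.7)*(24.3-(-23)) - ((-8)-(-23))*(13.5-18.7)
= 480.05

No, not collinear


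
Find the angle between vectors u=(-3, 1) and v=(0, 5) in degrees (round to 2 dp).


u.v = 5, |u| = sqrt(10) = 3.1623, |v| = sqrt(25) = 5
cos(theta) = u.v/(|u||v|) = 5/sqrt(250) = 0.316228
theta = acos(0.316228) = 71.57 degrees

71.57 degrees


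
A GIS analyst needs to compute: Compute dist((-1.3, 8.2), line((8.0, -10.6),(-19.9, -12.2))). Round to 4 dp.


|cross product| = 539.4
|line direction| = sqrt(780.97) = 27.9458
Distance = 539.4/sqrt(780.97) = 19.3016

19.3016


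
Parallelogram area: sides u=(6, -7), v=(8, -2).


|u x v| = |6*(-2) - (-7)*8|
= |(-12) - (-56)| = 44

44


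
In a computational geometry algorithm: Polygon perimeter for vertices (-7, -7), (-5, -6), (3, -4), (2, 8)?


Sides: (-7, -7)->(-5, -6): sqrt(5) = 2.236068, (-5, -6)->(3, -4): sqrt(68) = 8.246211, (3, -4)->(2, 8): sqrt(145) = 12.041595, (2, 8)->(-7, -7): sqrt(306) = 17.492856
Sum = 40.01673
Perimeter = 40.0167

40.0167


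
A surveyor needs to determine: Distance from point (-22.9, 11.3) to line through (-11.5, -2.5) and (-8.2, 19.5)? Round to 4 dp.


|cross product| = 296.34
|line direction| = sqrt(494.89) = 22.2461
Distance = 296.34/sqrt(494.89) = 13.321

13.321


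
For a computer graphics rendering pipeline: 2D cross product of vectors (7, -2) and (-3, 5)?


u x v = u_x*v_y - u_y*v_x = 7*5 - (-2)*(-3)
= 35 - 6 = 29

29


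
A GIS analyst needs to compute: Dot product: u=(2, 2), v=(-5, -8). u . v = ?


u . v = u_x*v_x + u_y*v_y = 2*(-5) + 2*(-8)
= (-10) + (-16) = -26

-26


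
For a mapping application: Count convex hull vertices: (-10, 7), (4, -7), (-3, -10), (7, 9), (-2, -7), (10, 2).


Convex hull vertices (CCW): (-10, 7), (-3, -10), (4, -7), (10, 2), (7, 9)
Count = 5

5


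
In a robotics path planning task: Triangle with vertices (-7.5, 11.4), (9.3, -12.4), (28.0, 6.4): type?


Side lengths squared: AB^2=848.68, BC^2=703.13, CA^2=1285.25
Sorted: [703.13, 848.68, 1285.25]
By sides: Scalene, By angles: Acute

Scalene, Acute


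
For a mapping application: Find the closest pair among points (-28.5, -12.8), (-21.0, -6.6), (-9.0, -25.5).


d(P0,P1) = 9.7309, d(P0,P2) = 23.271, d(P1,P2) = 22.3877
Closest: P0 and P1

Closest pair: (-28.5, -12.8) and (-21.0, -6.6), distance = 9.7309


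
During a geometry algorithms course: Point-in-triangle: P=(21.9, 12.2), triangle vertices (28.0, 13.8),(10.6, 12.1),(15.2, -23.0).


Cross products: AB x AP = 17.47, BC x BP = 397.09, CA x CP = 204
All same sign? yes

Yes, inside


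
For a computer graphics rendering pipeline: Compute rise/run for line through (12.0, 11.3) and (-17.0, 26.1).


slope = (y2-y1)/(x2-x1) = (26.1-11.3)/((-17)-12) = 14.8/(-29) = -0.5103

-0.5103


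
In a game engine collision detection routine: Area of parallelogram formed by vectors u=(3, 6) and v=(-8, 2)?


|u x v| = |3*2 - 6*(-8)|
= |6 - (-48)| = 54

54


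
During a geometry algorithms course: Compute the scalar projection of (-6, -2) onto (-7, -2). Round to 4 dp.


u.v = 46, |v| = sqrt(53) = 7.2801
Scalar projection = u.v / |v| = 46 / sqrt(53) = 6.3186

6.3186


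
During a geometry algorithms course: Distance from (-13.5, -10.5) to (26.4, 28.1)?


dx=39.9, dy=38.6
d^2 = 39.9^2 + 38.6^2 = 3081.97
d = sqrt(3081.97) = 55.5155

55.5155


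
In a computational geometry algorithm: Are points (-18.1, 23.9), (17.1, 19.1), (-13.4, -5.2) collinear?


Cross product: (17.1-(-18.1))*((-5.2)-23.9) - (19.1-23.9)*((-13.4)-(-18.1))
= -1001.76

No, not collinear


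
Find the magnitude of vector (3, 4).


|u| = sqrt(3^2 + 4^2) = sqrt(25) = 5

5


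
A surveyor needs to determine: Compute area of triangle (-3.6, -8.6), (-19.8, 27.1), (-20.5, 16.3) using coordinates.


Area = |x_A(y_B-y_C) + x_B(y_C-y_A) + x_C(y_A-y_B)|/2
= |(-38.88) + (-493.02) + 731.85|/2
= 199.95/2 = 99.975

99.975


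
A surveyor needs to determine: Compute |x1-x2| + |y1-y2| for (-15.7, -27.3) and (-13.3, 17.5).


|(-15.7)-(-13.3)| + |(-27.3)-17.5| = 2.4 + 44.8 = 47.2

47.2


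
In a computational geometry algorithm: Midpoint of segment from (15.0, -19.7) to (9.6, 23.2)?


M = ((15+9.6)/2, ((-19.7)+23.2)/2)
= (12.3, 1.75)

(12.3, 1.75)


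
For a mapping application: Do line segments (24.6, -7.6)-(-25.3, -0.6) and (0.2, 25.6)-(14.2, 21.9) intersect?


Cross products: d1=-374.52, d2=-461.15, d3=-1485.88, d4=-1399.25
d1*d2 < 0 and d3*d4 < 0? no

No, they don't intersect


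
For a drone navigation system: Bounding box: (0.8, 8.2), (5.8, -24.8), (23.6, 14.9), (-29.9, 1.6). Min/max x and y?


x range: [-29.9, 23.6]
y range: [-24.8, 14.9]
Bounding box: (-29.9,-24.8) to (23.6,14.9)

(-29.9,-24.8) to (23.6,14.9)


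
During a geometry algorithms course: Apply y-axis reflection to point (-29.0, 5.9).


Reflection over y-axis: (x,y) -> (-x,y)
(-29, 5.9) -> (29, 5.9)

(29, 5.9)


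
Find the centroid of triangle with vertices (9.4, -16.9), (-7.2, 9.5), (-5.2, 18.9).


Centroid = ((x_A+x_B+x_C)/3, (y_A+y_B+y_C)/3)
= ((9.4+(-7.2)+(-5.2))/3, ((-16.9)+9.5+18.9)/3)
= (-1, 3.8333)

(-1, 3.8333)


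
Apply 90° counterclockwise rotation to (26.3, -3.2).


90° CCW: (x,y) -> (-y, x)
(26.3,-3.2) -> (3.2, 26.3)

(3.2, 26.3)


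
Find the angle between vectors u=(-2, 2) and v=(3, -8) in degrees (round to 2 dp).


u.v = -22, |u| = sqrt(8) = 2.8284, |v| = sqrt(73) = 8.544
cos(theta) = u.v/(|u||v|) = -22/sqrt(584) = -0.910366
theta = acos(-0.910366) = 155.56 degrees

155.56 degrees


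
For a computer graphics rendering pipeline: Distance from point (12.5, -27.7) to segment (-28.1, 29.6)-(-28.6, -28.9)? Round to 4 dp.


Project P onto AB: t = 0.9735 (clamped to [0,1])
Closest point on segment: (-28.5867, -27.3488)
Distance: 41.0882

41.0882


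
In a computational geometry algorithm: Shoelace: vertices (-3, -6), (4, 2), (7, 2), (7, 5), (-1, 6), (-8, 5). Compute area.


Shoelace sum: ((-3)*2 - 4*(-6)) + (4*2 - 7*2) + (7*5 - 7*2) + (7*6 - (-1)*5) + ((-1)*5 - (-8)*6) + ((-8)*(-6) - (-3)*5)
= 186
Area = |186|/2 = 93

93


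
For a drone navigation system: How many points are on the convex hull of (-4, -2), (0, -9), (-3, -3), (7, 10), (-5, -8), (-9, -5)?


Convex hull vertices (CCW): (-9, -5), (-5, -8), (0, -9), (7, 10)
Count = 4

4


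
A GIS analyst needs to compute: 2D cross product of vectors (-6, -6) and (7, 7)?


u x v = u_x*v_y - u_y*v_x = (-6)*7 - (-6)*7
= (-42) - (-42) = 0

0


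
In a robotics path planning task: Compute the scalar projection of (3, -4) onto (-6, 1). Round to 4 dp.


u.v = -22, |v| = sqrt(37) = 6.0828
Scalar projection = u.v / |v| = -22 / sqrt(37) = -3.6168

-3.6168


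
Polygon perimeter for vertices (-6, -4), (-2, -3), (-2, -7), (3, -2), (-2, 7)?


Sides: (-6, -4)->(-2, -3): sqrt(17) = 4.123106, (-2, -3)->(-2, -7): sqrt(16) = 4, (-2, -7)->(3, -2): sqrt(50) = 7.071068, (3, -2)->(-2, 7): sqrt(106) = 10.29563, (-2, 7)->(-6, -4): sqrt(137) = 11.7047
Sum = 37.194504
Perimeter = 37.1945

37.1945


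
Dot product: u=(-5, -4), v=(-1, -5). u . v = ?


u . v = u_x*v_x + u_y*v_y = (-5)*(-1) + (-4)*(-5)
= 5 + 20 = 25

25


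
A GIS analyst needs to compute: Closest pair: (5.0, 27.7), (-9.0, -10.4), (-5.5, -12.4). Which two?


d(P0,P1) = 40.5908, d(P0,P2) = 41.4519, d(P1,P2) = 4.0311
Closest: P1 and P2

Closest pair: (-9.0, -10.4) and (-5.5, -12.4), distance = 4.0311


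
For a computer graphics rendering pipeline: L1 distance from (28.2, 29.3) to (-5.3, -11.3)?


|28.2-(-5.3)| + |29.3-(-11.3)| = 33.5 + 40.6 = 74.1

74.1


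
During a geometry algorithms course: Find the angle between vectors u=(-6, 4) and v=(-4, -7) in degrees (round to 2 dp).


u.v = -4, |u| = sqrt(52) = 7.2111, |v| = sqrt(65) = 8.0623
cos(theta) = u.v/(|u||v|) = -4/sqrt(3380) = -0.068802
theta = acos(-0.068802) = 93.95 degrees

93.95 degrees


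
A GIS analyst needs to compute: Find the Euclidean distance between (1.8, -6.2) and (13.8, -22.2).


dx=12, dy=-16
d^2 = 12^2 + (-16)^2 = 400
d = sqrt(400) = 20

20


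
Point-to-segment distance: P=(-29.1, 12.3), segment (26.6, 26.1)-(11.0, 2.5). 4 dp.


Project P onto AB: t = 1 (clamped to [0,1])
Closest point on segment: (11, 2.5)
Distance: 41.2801

41.2801


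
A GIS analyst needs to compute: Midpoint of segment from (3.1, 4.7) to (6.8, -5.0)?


M = ((3.1+6.8)/2, (4.7+(-5))/2)
= (4.95, -0.15)

(4.95, -0.15)


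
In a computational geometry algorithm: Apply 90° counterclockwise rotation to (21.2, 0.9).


90° CCW: (x,y) -> (-y, x)
(21.2,0.9) -> (-0.9, 21.2)

(-0.9, 21.2)


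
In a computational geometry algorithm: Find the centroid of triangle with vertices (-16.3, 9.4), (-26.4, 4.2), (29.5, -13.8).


Centroid = ((x_A+x_B+x_C)/3, (y_A+y_B+y_C)/3)
= (((-16.3)+(-26.4)+29.5)/3, (9.4+4.2+(-13.8))/3)
= (-4.4, -0.0667)

(-4.4, -0.0667)


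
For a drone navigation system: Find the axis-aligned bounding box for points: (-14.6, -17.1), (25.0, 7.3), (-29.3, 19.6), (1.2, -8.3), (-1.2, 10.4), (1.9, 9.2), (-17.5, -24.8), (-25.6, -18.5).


x range: [-29.3, 25]
y range: [-24.8, 19.6]
Bounding box: (-29.3,-24.8) to (25,19.6)

(-29.3,-24.8) to (25,19.6)


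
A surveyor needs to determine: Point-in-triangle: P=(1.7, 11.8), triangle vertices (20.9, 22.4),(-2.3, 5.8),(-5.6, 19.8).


Cross products: AB x AP = -72.8, BC x BP = -75.8, CA x CP = -230.98
All same sign? yes

Yes, inside


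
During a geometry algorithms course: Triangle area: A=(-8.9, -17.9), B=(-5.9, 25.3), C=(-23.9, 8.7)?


Area = |x_A(y_B-y_C) + x_B(y_C-y_A) + x_C(y_A-y_B)|/2
= |(-147.74) + (-156.94) + 1032.48|/2
= 727.8/2 = 363.9

363.9


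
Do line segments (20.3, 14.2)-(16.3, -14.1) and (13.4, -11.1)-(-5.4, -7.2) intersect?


Cross products: d1=-502.55, d2=45.09, d3=-94.07, d4=-641.71
d1*d2 < 0 and d3*d4 < 0? no

No, they don't intersect


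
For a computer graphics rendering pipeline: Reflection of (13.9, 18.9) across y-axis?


Reflection over y-axis: (x,y) -> (-x,y)
(13.9, 18.9) -> (-13.9, 18.9)

(-13.9, 18.9)


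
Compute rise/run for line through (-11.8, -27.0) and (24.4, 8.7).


slope = (y2-y1)/(x2-x1) = (8.7-(-27))/(24.4-(-11.8)) = 35.7/36.2 = 0.9862

0.9862


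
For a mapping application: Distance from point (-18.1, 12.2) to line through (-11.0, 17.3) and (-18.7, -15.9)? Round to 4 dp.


|cross product| = 196.45
|line direction| = sqrt(1161.53) = 34.0812
Distance = 196.45/sqrt(1161.53) = 5.7642

5.7642


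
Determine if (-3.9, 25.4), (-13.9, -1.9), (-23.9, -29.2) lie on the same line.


Cross product: ((-13.9)-(-3.9))*((-29.2)-25.4) - ((-1.9)-25.4)*((-23.9)-(-3.9))
= 0

Yes, collinear


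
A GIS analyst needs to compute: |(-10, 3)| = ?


|u| = sqrt((-10)^2 + 3^2) = sqrt(109) = 10.4403

10.4403


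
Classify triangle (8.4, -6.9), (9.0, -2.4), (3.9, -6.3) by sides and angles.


Side lengths squared: AB^2=20.61, BC^2=41.22, CA^2=20.61
Sorted: [20.61, 20.61, 41.22]
By sides: Isosceles, By angles: Right

Isosceles, Right


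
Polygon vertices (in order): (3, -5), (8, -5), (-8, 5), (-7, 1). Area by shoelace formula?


Shoelace sum: (3*(-5) - 8*(-5)) + (8*5 - (-8)*(-5)) + ((-8)*1 - (-7)*5) + ((-7)*(-5) - 3*1)
= 84
Area = |84|/2 = 42

42


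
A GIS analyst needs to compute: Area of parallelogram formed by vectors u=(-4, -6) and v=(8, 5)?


|u x v| = |(-4)*5 - (-6)*8|
= |(-20) - (-48)| = 28

28


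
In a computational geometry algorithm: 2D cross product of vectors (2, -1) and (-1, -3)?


u x v = u_x*v_y - u_y*v_x = 2*(-3) - (-1)*(-1)
= (-6) - 1 = -7

-7


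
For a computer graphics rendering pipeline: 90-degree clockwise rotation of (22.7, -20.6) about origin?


90° CW: (x,y) -> (y, -x)
(22.7,-20.6) -> (-20.6, -22.7)

(-20.6, -22.7)


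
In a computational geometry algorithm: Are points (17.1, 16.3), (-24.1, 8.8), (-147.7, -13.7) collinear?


Cross product: ((-24.1)-17.1)*((-13.7)-16.3) - (8.8-16.3)*((-147.7)-17.1)
= 0

Yes, collinear


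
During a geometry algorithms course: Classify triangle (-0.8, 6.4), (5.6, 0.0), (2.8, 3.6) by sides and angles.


Side lengths squared: AB^2=81.92, BC^2=20.8, CA^2=20.8
Sorted: [20.8, 20.8, 81.92]
By sides: Isosceles, By angles: Obtuse

Isosceles, Obtuse


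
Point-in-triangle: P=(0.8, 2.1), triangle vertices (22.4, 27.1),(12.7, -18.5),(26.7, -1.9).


Cross products: AB x AP = -742.46, BC x BP = 485.94, CA x CP = 733.9
All same sign? no

No, outside
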